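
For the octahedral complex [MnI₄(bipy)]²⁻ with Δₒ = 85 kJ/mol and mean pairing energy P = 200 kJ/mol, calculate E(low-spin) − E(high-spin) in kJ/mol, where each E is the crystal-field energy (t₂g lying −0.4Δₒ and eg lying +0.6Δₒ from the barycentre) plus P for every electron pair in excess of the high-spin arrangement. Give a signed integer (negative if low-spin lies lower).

230

Ligand charges: 4×(-1) from I⁻ and 1×(+0) from bipy sum to -4; with overall charge -2, Mn is +2.
Mn²⁺: group 7, so d-count = 7 − 2 = 5.
High-spin d⁵ fills as t₂g³ eg² with CFSE 3(−0.4) + 2(+0.6) = 0.0Δₒ = 0 kJ/mol.
Low-spin: t₂g⁵ eg⁰, orbital CFSE = -2.0Δₒ = -170 kJ/mol; plus 2 excess pairs × P = +400 kJ/mol; total 230 kJ/mol.
Thus E(LS) − E(HS) = 230 kJ/mol.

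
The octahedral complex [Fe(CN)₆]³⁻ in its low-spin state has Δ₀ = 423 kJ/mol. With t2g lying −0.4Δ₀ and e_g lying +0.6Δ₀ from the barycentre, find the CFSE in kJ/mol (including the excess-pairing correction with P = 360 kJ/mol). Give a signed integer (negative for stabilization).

Each CN⁻ contributes -1; 6 × (-1) = -6. With overall charge -3, Fe is in the +3 oxidation state.
Fe³⁺: group 8, so d-count = 8 − 3 = 5.
The d⁵ electrons fill as t2g^5 e_g^0.
CFSE(orbital) = 5×(-0.4Δ₀) + 0×(0.6Δ₀) = -2.0Δ₀; with Δ₀ = 423 kJ/mol that is -846 kJ/mol.
Relative to high-spin t2g^3 e_g^2 (0 paired), the low-spin configuration has 2 additional pairs, contributing +2 × 360 = +720 kJ/mol.
Combining: -846 + 720 = -126 kJ/mol.

-126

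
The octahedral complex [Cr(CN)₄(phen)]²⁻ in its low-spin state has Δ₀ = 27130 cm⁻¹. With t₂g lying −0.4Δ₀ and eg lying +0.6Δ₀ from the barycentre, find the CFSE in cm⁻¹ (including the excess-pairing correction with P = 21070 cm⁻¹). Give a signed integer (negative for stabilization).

Ligand charges: 4×(-1) from CN⁻ and 1×(+0) from phen sum to -4; with overall charge -2, Cr is +2.
Group 6 minus oxidation state +2 gives a d⁴ configuration for Cr²⁺.
The d⁴ electrons fill as t₂g⁴ eg⁰.
CFSE(orbital) = 4×(-0.4Δ₀) + 0×(0.6Δ₀) = -1.6Δ₀; with Δ₀ = 27130 cm⁻¹ that is -43408 cm⁻¹.
High-spin d⁴ would be t₂g³ eg¹ with 0 pairs; low-spin has 1, so 1 excess pair costs +1P = +21070 cm⁻¹.
Combining: -43408 + 21070 = -22338 cm⁻¹.

-22338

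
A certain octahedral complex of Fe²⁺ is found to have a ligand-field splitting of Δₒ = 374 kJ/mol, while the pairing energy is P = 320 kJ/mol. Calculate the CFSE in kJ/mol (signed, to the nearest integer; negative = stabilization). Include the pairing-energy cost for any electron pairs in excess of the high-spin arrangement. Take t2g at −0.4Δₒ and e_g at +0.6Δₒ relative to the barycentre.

Fe²⁺: group 8, so d-count = 8 − 2 = 6.
With Δₒ > P the complex is low-spin.
That gives t2g^6 e_g^0.
Orbital CFSE = -2.4Δₒ = -2.4 × 374 = -898 kJ/mol.
Excess pairs vs high-spin: 3 − 1 = 2; pairing cost = +640 kJ/mol.
Net CFSE = -898 + 640 = -258 kJ/mol.

-258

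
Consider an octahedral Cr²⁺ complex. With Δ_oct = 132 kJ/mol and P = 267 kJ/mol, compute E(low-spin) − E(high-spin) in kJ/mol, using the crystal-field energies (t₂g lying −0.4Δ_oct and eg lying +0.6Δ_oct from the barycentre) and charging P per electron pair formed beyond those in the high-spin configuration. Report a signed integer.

Cr sits in group 6; removing 2 electrons leaves Cr²⁺ with 6 − 2 = 4 d electrons.
High-spin: t₂g³ eg¹, CFSE = -0.6Δ_oct = -79 kJ/mol.
Low-spin t₂g⁴ eg⁰ gives -1.6Δ_oct = -211 kJ/mol, but forming 1 extra pair costs 1P = 267 kJ/mol, so E(LS) = -211 + 267 = 56 kJ/mol.
The difference is 56 − (-79) = 135 kJ/mol, so high-spin lies lower.

135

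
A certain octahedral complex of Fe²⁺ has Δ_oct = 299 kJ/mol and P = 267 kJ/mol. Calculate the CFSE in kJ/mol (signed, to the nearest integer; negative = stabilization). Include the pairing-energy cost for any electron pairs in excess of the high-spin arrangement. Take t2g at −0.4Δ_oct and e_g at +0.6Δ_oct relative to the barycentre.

Fe is in group 8, so Fe²⁺ is d⁶ (8 − 2 = 6).
Δ_oct > P, so pairing is preferred: the ground state is low-spin.
Filling d⁶ accordingly: t2g^6 e_g^0.
Orbital CFSE = -2.4Δ_oct = -2.4 × 299 = -718 kJ/mol.
Excess pairs vs high-spin: 3 − 1 = 2; pairing cost = +534 kJ/mol.
Net CFSE = -718 + 534 = -184 kJ/mol.

-184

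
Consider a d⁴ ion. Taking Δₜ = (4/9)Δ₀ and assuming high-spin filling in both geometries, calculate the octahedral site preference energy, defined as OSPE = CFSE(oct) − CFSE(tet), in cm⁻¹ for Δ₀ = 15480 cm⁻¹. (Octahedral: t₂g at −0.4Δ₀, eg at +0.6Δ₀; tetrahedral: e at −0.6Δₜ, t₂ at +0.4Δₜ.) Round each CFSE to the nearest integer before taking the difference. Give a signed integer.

-6536

In an octahedral site d⁴ (HS) is t2g^3 e_g^1, giving CFSE(oct) = -0.6Δ₀ = -9288 cm⁻¹.
In a tetrahedral site the filling is e^2 t2^2: CFSE(tet) = -0.4Δₜ = -0.4 × (4/9)(15480) = -2752 cm⁻¹.
OSPE = CFSE(oct) − CFSE(tet) = -9288 − (-2752) = -6536 cm⁻¹.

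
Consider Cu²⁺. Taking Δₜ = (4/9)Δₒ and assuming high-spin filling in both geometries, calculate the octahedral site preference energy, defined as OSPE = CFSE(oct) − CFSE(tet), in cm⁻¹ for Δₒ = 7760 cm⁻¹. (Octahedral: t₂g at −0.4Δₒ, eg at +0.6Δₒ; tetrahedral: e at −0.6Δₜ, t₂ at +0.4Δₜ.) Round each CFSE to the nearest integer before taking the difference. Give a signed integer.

Cu is in group 11, so Cu²⁺ is d⁹ (11 − 2 = 9).
Octahedral (high-spin): t₂g⁶ eg³, CFSE = 6(−0.4) + 3(+0.6) = -0.6Δₒ = -0.6 × 7760 = -4656 cm⁻¹.
Tetrahedral: e⁴ t₂⁵, CFSE = 4(−0.6) + 5(+0.4) = -0.4Δₜ = -0.4 × (4/9) × 7760 = -1380 cm⁻¹.
Subtracting, OSPE = -4656 − (-1380) = -3276 cm⁻¹.

-3276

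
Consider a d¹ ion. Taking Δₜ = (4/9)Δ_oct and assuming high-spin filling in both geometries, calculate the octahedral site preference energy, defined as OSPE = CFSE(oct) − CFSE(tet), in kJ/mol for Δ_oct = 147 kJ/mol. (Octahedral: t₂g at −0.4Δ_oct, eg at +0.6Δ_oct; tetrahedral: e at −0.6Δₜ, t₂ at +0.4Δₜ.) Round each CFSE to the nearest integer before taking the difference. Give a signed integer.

In an octahedral site d¹ (HS) is t2g^1 e_g^0, giving CFSE(oct) = -0.4Δ_oct = -59 kJ/mol.
Tetrahedral e^1 t2^0 gives -0.6Δₜ = -0.6 × (4/9) × 147 = -39 kJ/mol.
OSPE = -59 − (-39) = -20 kJ/mol.

-20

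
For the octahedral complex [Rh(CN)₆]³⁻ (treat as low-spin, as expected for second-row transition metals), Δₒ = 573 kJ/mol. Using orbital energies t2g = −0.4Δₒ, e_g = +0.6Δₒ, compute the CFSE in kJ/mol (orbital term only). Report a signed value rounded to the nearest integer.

Each CN⁻ contributes -1; 6 × (-1) = -6. With overall charge -3, Rh is in the +3 oxidation state.
Rh is in group 9, so Rh³⁺ is d⁶ (9 − 3 = 6).
Configuration: t2g^6 e_g^0.
CFSE(orbital) = 6×(-0.4Δₒ) + 0×(0.6Δₒ) = -2.4Δₒ; with Δₒ = 573 kJ/mol that is -1375 kJ/mol.

-1375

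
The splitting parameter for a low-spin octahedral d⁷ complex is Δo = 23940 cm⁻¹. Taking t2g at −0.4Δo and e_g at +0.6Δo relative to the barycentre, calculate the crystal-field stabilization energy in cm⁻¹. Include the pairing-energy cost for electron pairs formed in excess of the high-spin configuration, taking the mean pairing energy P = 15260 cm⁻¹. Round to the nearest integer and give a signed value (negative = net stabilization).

-27832

The d⁷ electrons fill as t2g^6 e_g^1.
Orbital CFSE = 6(-0.4) + 1(0.6) = -1.8Δo = -1.8 × 23940 = -43092 cm⁻¹.
Pairing penalty: 3 pairs vs 2 in the high-spin reference → 1 extra × P = 15260 cm⁻¹.
Combining: -43092 + 15260 = -27832 cm⁻¹.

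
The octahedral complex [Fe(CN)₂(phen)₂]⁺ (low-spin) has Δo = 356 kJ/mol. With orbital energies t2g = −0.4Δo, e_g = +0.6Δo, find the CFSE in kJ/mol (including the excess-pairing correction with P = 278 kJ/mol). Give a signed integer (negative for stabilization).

-156

Ligand charges: 2×(-1) from CN⁻ and 2×(+0) from phen sum to -2; with overall charge +1, Fe is +3.
Group 8 minus oxidation state +3 gives a d⁵ configuration for Fe³⁺.
The d⁵ electrons fill as t2g^5 e_g^0.
Orbital CFSE = 5(-0.4) + 0(0.6) = -2.0Δo = -2.0 × 356 = -712 kJ/mol.
Relative to high-spin t2g^3 e_g^2 (0 paired), the low-spin configuration has 2 additional pairs, contributing +2 × 278 = +556 kJ/mol.
Overall CFSE = -712 + 556 = -156 kJ/mol.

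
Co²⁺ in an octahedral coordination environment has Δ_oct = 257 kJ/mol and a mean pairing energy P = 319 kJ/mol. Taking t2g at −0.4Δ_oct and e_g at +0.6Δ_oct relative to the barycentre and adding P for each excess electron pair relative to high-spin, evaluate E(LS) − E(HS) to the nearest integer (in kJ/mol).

Co²⁺: group 9, so d-count = 9 − 2 = 7.
High-spin d⁷ fills as t2g^5 e_g^2 with CFSE 5(−0.4) + 2(+0.6) = -0.8Δ_oct = -206 kJ/mol.
For low-spin the configuration is t2g^6 e_g^1: orbital energy -1.8 × 257 = -463 kJ/mol, and 1 additional pair relative to high-spin adds 319 kJ/mol, giving -144 kJ/mol.
The difference is -144 − (-206) = 62 kJ/mol, so high-spin lies lower.

62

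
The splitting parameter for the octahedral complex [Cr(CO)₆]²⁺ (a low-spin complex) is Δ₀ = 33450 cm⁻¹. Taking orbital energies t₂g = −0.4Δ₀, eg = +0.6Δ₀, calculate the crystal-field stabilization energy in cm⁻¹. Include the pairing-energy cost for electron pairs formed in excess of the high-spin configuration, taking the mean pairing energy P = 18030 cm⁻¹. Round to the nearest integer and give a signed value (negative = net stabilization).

-35490

CO is neutral, so the +2 overall charge sits on Cr: oxidation state +2.
Cr is in group 6, so Cr²⁺ is d⁴ (6 − 2 = 4).
Configuration: t₂g⁴ eg⁰.
Orbital CFSE = 4(-0.4) + 0(0.6) = -1.6Δ₀ = -1.6 × 33450 = -53520 cm⁻¹.
Relative to high-spin t₂g³ eg¹ (0 paired), the low-spin configuration has 1 additional pair, contributing +1 × 18030 = +18030 cm⁻¹.
Combining: -53520 + 18030 = -35490 cm⁻¹.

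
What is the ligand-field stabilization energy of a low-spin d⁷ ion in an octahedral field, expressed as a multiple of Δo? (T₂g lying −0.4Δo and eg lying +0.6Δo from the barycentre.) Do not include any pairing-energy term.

-1.8 Δo

Configuration: t₂g⁶ eg¹.
CFSE = 6(-0.4Δo) + 1(0.6Δo) = -2.4Δo + 0.6Δo = -1.8Δo.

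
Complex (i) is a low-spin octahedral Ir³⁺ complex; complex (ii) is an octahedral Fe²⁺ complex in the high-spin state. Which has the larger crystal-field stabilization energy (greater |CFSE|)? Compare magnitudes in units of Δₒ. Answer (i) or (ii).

(i): Ir sits in group 9; removing 3 electrons leaves Ir³⁺ with 9 − 3 = 6 d electrons; t₂g⁶ eg⁰, CFSE = -2.4Δₒ.
(ii): Fe is in group 8, so Fe²⁺ is d⁶ (8 − 2 = 6); t₂g⁴ eg², CFSE = -0.4Δₒ.
So (i) has the larger |CFSE|.

(i)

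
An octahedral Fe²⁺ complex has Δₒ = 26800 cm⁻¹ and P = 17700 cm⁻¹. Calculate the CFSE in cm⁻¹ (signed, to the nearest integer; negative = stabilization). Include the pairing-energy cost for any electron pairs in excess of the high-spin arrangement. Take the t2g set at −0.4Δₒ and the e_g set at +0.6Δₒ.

-28920

Fe is in group 8, so Fe²⁺ is d⁶ (8 − 2 = 6).
Since Δₒ = 26800 cm⁻¹ > P = 17700 cm⁻¹, the complex adopts the low-spin configuration.
Filling d⁶ accordingly: t2g^6 e_g^0.
Orbital CFSE = -2.4Δₒ = -2.4 × 26800 = -64320 cm⁻¹.
Excess pairs vs high-spin: 3 − 1 = 2; pairing cost = +35400 cm⁻¹.
Net CFSE = -64320 + 35400 = -28920 cm⁻¹.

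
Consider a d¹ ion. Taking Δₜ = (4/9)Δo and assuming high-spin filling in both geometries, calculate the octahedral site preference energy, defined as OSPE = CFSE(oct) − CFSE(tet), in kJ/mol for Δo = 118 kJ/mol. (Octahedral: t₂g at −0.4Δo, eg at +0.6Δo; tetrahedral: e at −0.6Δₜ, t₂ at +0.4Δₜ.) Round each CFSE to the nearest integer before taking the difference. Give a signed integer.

In an octahedral site d¹ (HS) is t2g^1 e_g^0, giving CFSE(oct) = -0.4Δo = -47 kJ/mol.
Tetrahedral e^1 t2^0 gives -0.6Δₜ = -0.6 × (4/9) × 118 = -31 kJ/mol.
Subtracting, OSPE = -47 − (-31) = -16 kJ/mol.

-16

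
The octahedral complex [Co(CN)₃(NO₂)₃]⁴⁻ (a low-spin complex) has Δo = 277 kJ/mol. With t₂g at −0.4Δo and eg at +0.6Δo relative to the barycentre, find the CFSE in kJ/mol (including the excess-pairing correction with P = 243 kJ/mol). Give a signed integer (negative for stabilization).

-256

Ligand charges: 3×(-1) from CN⁻ and 3×(-1) from NO₂⁻ sum to -6; with overall charge -4, Co is +2.
Co²⁺: group 9, so d-count = 9 − 2 = 7.
Electron filling gives t₂g⁶ eg¹.
CFSE(orbital) = 6×(-0.4Δo) + 1×(0.6Δo) = -1.8Δo; with Δo = 277 kJ/mol that is -499 kJ/mol.
Pairing penalty: 3 pairs vs 2 in the high-spin reference → 1 extra × P = 243 kJ/mol.
Net CFSE = -499 + 243 = -256 kJ/mol.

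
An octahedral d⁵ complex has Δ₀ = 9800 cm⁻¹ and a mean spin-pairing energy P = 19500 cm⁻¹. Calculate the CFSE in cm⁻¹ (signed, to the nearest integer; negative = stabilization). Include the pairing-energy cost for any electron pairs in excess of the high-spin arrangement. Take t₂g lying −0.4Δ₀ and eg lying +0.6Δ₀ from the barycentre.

Δ₀ < P, so pairing is avoided: the ground state is high-spin.
That gives t₂g³ eg².
Orbital CFSE = 0.0Δ₀ = 0.0 × 9800 = 0 cm⁻¹.
High-spin has no excess pairs, so no pairing correction applies.

0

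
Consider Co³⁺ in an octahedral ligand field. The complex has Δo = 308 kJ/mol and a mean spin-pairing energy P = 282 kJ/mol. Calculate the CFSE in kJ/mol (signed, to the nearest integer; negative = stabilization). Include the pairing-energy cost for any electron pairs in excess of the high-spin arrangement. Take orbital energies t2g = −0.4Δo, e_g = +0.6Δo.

-175

Co³⁺: group 9, so d-count = 9 − 3 = 6.
Since Δo = 308 kJ/mol > P = 282 kJ/mol, the complex adopts the low-spin configuration.
Filling d⁶ accordingly: t2g^6 e_g^0.
Orbital CFSE = -2.4Δo = -2.4 × 308 = -739 kJ/mol.
Excess pairs vs high-spin: 3 − 1 = 2; pairing cost = +564 kJ/mol.
Net CFSE = -739 + 564 = -175 kJ/mol.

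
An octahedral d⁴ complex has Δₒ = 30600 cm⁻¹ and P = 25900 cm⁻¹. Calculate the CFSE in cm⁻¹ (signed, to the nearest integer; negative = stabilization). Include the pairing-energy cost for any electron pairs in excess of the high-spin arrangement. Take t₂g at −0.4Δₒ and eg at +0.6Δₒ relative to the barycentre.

-23060

Since Δₒ = 30600 cm⁻¹ > P = 25900 cm⁻¹, the complex adopts the low-spin configuration.
Configuration: t₂g⁴ eg⁰.
Orbital CFSE = -1.6Δₒ = -1.6 × 30600 = -48960 cm⁻¹.
Excess pairs vs high-spin: 1 − 0 = 1; pairing cost = +25900 cm⁻¹.
Net CFSE = -48960 + 25900 = -23060 cm⁻¹.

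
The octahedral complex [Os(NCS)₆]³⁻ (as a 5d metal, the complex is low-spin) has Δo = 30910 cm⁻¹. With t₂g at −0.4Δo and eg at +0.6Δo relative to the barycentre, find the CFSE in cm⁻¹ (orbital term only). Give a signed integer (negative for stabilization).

Each NCS⁻ contributes -1; 6 × (-1) = -6. With overall charge -3, Os is in the +3 oxidation state.
Group 8 minus oxidation state +3 gives a d⁵ configuration for Os³⁺.
Electron filling gives t₂g⁵ eg⁰.
The orbital stabilization is -2.0Δo = -2.0 × 30910 = -61820 cm⁻¹.

-61820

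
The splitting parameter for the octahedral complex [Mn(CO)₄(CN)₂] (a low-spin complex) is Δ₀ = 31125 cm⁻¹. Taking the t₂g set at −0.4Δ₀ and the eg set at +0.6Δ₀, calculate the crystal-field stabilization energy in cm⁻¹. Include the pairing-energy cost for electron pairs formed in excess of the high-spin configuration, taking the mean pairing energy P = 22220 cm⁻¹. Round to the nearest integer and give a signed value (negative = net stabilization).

-17810

Ligand charges: 4×(+0) from CO and 2×(-1) from CN⁻ sum to -2; with overall charge +0, Mn is +2.
Mn²⁺: group 7, so d-count = 7 − 2 = 5.
Configuration: t₂g⁵ eg⁰.
Orbital CFSE = 5(-0.4) + 0(0.6) = -2.0Δ₀ = -2.0 × 31125 = -62250 cm⁻¹.
Pairing penalty: 2 pairs vs 0 in the high-spin reference → 2 extra × P = 44440 cm⁻¹.
Combining: -62250 + 44440 = -17810 cm⁻¹.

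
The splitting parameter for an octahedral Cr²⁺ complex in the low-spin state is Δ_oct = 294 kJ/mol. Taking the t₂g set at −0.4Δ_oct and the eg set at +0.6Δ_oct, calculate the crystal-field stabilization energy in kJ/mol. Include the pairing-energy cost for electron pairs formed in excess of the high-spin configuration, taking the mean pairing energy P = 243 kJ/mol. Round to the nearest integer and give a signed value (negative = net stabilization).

-227

Cr sits in group 6; removing 2 electrons leaves Cr²⁺ with 6 − 2 = 4 d electrons.
Configuration: t₂g⁴ eg⁰.
CFSE(orbital) = 4×(-0.4Δ_oct) + 0×(0.6Δ_oct) = -1.6Δ_oct; with Δ_oct = 294 kJ/mol that is -470 kJ/mol.
Pairing penalty: 1 pair vs 0 in the high-spin reference → 1 extra × P = 243 kJ/mol.
Overall CFSE = -470 + 243 = -227 kJ/mol.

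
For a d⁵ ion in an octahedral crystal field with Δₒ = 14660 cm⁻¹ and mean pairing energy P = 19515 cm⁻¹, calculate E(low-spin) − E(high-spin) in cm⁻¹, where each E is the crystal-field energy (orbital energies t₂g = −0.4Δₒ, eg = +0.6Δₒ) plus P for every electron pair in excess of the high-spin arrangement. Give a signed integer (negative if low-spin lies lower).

High-spin: t₂g³ eg², CFSE = 0.0Δₒ = 0 cm⁻¹.
For low-spin the configuration is t₂g⁵ eg⁰: orbital energy -2.0 × 14660 = -29320 cm⁻¹, and 2 additional pairs relative to high-spin add 39030 cm⁻¹, giving 9710 cm⁻¹.
Thus E(LS) − E(HS) = 9710 cm⁻¹.

9710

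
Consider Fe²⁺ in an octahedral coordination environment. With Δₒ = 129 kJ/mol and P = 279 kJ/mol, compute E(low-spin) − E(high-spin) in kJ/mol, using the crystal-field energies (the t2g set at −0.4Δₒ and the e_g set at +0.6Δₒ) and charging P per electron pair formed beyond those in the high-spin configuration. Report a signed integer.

300

Fe is in group 8, so Fe²⁺ is d⁶ (8 − 2 = 6).
In the high-spin limit (t2g^4 e_g^2) the orbital term is -0.4Δₒ = -52 kJ/mol, with no excess pairing.
For low-spin the configuration is t2g^6 e_g^0: orbital energy -2.4 × 129 = -310 kJ/mol, and 2 additional pairs relative to high-spin add 558 kJ/mol, giving 248 kJ/mol.
Thus E(LS) − E(HS) = 300 kJ/mol.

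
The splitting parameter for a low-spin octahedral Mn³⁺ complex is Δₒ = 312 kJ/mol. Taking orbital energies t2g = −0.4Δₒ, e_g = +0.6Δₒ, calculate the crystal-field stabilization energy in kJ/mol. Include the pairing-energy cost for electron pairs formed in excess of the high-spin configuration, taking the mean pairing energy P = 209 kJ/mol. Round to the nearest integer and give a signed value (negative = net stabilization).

Mn is in group 7, so Mn³⁺ is d⁴ (7 − 3 = 4).
The d⁴ electrons fill as t2g^4 e_g^0.
The orbital stabilization is -1.6Δₒ = -1.6 × 312 = -499 kJ/mol.
Relative to high-spin t2g^3 e_g^1 (0 paired), the low-spin configuration has 1 additional pair, contributing +1 × 209 = +209 kJ/mol.
Combining: -499 + 209 = -290 kJ/mol.

-290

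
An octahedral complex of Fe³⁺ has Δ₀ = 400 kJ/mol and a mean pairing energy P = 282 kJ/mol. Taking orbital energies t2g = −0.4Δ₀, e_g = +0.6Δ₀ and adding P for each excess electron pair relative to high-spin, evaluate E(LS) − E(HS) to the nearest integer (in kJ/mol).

Fe is in group 8, so Fe³⁺ is d⁵ (8 − 3 = 5).
In the high-spin limit (t2g^3 e_g^2) the orbital term is 0.0Δ₀ = 0 kJ/mol, with no excess pairing.
Low-spin t2g^5 e_g^0 gives -2.0Δ₀ = -800 kJ/mol, but forming 2 extra pairs costs 2P = 564 kJ/mol, so E(LS) = -800 + 564 = -236 kJ/mol.
E(LS) − E(HS) = -236 − (0) = -236 kJ/mol.

-236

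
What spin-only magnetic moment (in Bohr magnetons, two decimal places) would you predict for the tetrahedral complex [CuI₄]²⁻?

Each I⁻ contributes -1; 4 × (-1) = -4. With overall charge -2, Cu is in the +2 oxidation state.
Group 11 minus oxidation state +2 gives a d⁹ configuration for Cu²⁺.
Tetrahedral fields are weak (Δₜ ≈ 4/9 Δₒ), so electrons fill high-spin.
Configuration: e⁴ t₂⁵ → 1 unpaired electron.
μ(spin-only) = √[1(1+2)] = √3 ≈ 1.73 Bohr magnetons.

1.73 Bohr magnetons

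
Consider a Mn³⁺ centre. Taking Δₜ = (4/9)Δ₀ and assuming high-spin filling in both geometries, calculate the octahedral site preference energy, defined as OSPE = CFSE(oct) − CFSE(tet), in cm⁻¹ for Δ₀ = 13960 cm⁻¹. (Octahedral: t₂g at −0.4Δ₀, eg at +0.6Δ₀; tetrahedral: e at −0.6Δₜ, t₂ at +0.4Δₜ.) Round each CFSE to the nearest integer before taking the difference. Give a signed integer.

Mn sits in group 7; removing 3 electrons leaves Mn³⁺ with 7 − 3 = 4 d electrons.
Octahedral (high-spin): t₂g³ eg¹, CFSE = 3(−0.4) + 1(+0.6) = -0.6Δ₀ = -0.6 × 13960 = -8376 cm⁻¹.
Tetrahedral: e² t₂², CFSE = 2(−0.6) + 2(+0.4) = -0.4Δₜ = -0.4 × (4/9) × 13960 = -2482 cm⁻¹.
Subtracting, OSPE = -8376 − (-2482) = -5894 cm⁻¹.

-5894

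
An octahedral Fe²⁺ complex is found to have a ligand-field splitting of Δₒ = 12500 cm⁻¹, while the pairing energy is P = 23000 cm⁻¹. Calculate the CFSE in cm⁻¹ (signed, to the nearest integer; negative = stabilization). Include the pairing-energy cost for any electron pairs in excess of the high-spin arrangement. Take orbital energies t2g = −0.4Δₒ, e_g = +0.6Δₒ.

Fe is in group 8, so Fe²⁺ is d⁶ (8 − 2 = 6).
With Δₒ < P the complex is high-spin.
Configuration: t2g^4 e_g^2.
Orbital CFSE = -0.4Δₒ = -0.4 × 12500 = -5000 cm⁻¹.
High-spin has no excess pairs, so no pairing correction applies.

-5000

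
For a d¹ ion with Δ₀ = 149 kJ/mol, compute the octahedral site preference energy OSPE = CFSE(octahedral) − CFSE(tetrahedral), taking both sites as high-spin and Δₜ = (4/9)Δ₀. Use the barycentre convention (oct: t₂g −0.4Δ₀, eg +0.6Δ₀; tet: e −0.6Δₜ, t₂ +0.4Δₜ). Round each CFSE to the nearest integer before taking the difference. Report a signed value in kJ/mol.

-20

Octahedral high-spin t₂g¹ eg⁰: CFSE = -0.4 × 149 = -60 kJ/mol.
In a tetrahedral site the filling is e¹ t₂⁰: CFSE(tet) = -0.6Δₜ = -0.6 × (4/9)(149) = -40 kJ/mol.
OSPE = CFSE(oct) − CFSE(tet) = -60 − (-40) = -20 kJ/mol.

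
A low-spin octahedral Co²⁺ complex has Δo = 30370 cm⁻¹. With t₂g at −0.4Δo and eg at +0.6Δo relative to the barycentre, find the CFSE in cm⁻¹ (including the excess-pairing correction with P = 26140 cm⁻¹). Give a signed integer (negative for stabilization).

Group 9 minus oxidation state +2 gives a d⁷ configuration for Co²⁺.
The d⁷ electrons fill as t₂g⁶ eg¹.
Orbital CFSE = 6(-0.4) + 1(0.6) = -1.8Δo = -1.8 × 30370 = -54666 cm⁻¹.
High-spin d⁷ would be t₂g⁵ eg² with 2 pairs; low-spin has 3, so 1 excess pair costs +1P = +26140 cm⁻¹.
Overall CFSE = -54666 + 26140 = -28526 cm⁻¹.

-28526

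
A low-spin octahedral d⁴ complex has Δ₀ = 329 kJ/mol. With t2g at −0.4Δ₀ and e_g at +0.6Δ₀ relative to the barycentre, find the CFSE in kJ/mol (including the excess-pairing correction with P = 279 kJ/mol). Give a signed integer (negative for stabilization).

The d⁴ electrons fill as t2g^4 e_g^0.
CFSE(orbital) = 4×(-0.4Δ₀) + 0×(0.6Δ₀) = -1.6Δ₀; with Δ₀ = 329 kJ/mol that is -526 kJ/mol.
Relative to high-spin t2g^3 e_g^1 (0 paired), the low-spin configuration has 1 additional pair, contributing +1 × 279 = +279 kJ/mol.
Overall CFSE = -526 + 279 = -247 kJ/mol.

-247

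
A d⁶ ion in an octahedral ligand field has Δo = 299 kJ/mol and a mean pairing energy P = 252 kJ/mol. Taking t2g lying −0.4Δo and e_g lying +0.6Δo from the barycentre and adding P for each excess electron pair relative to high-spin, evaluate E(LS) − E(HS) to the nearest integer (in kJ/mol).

-94

In the high-spin limit (t2g^4 e_g^2) the orbital term is -0.4Δo = -120 kJ/mol, with no excess pairing.
For low-spin the configuration is t2g^6 e_g^0: orbital energy -2.4 × 299 = -718 kJ/mol, and 2 additional pairs relative to high-spin add 504 kJ/mol, giving -214 kJ/mol.
Thus E(LS) − E(HS) = -94 kJ/mol.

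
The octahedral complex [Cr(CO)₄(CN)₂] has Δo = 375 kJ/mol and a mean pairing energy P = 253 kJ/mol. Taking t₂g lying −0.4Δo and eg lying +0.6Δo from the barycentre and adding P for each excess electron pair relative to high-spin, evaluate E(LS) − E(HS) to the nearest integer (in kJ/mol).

Ligand charges: 4×(+0) from CO and 2×(-1) from CN⁻ sum to -2; with overall charge +0, Cr is +2.
Group 6 minus oxidation state +2 gives a d⁴ configuration for Cr²⁺.
High-spin: t₂g³ eg¹, CFSE = -0.6Δo = -225 kJ/mol.
For low-spin the configuration is t₂g⁴ eg⁰: orbital energy -1.6 × 375 = -600 kJ/mol, and 1 additional pair relative to high-spin adds 253 kJ/mol, giving -347 kJ/mol.
E(LS) − E(HS) = -347 − (-225) = -122 kJ/mol.

-122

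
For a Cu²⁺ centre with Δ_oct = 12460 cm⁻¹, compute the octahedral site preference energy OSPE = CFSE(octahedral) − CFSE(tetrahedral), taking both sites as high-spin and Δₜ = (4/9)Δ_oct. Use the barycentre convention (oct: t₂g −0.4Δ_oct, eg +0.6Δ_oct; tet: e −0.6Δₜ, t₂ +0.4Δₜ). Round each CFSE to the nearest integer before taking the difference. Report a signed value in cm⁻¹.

Group 11 minus oxidation state +2 gives a d⁹ configuration for Cu²⁺.
Octahedral high-spin t₂g⁶ eg³: CFSE = -0.6 × 12460 = -7476 cm⁻¹.
Tetrahedral: e⁴ t₂⁵, CFSE = 4(−0.6) + 5(+0.4) = -0.4Δₜ = -0.4 × (4/9) × 12460 = -2215 cm⁻¹.
Subtracting, OSPE = -7476 − (-2215) = -5261 cm⁻¹.

-5261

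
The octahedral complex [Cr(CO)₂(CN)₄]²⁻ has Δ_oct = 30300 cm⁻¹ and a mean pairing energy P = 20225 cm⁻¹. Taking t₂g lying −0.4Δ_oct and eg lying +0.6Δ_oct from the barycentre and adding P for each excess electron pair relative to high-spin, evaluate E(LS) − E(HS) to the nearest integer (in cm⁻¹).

Ligand charges: 2×(+0) from CO and 4×(-1) from CN⁻ sum to -4; with overall charge -2, Cr is +2.
Cr sits in group 6; removing 2 electrons leaves Cr²⁺ with 6 − 2 = 4 d electrons.
High-spin d⁴ fills as t₂g³ eg¹ with CFSE 3(−0.4) + 1(+0.6) = -0.6Δ_oct = -18180 cm⁻¹.
Low-spin t₂g⁴ eg⁰ gives -1.6Δ_oct = -48480 cm⁻¹, but forming 1 extra pair costs 1P = 20225 cm⁻¹, so E(LS) = -48480 + 20225 = -28255 cm⁻¹.
The difference is -28255 − (-18180) = -10075 cm⁻¹, so low-spin lies lower.

-10075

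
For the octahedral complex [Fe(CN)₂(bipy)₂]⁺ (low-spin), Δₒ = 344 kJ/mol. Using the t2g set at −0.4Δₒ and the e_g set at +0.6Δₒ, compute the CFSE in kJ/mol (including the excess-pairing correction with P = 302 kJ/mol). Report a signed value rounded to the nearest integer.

Ligand charges: 2×(-1) from CN⁻ and 2×(+0) from bipy sum to -2; with overall charge +1, Fe is +3.
Fe is in group 8, so Fe³⁺ is d⁵ (8 − 3 = 5).
Electron filling gives t2g^5 e_g^0.
Orbital CFSE = 5(-0.4) + 0(0.6) = -2.0Δₒ = -2.0 × 344 = -688 kJ/mol.
Relative to high-spin t2g^3 e_g^2 (0 paired), the low-spin configuration has 2 additional pairs, contributing +2 × 302 = +604 kJ/mol.
Combining: -688 + 604 = -84 kJ/mol.

-84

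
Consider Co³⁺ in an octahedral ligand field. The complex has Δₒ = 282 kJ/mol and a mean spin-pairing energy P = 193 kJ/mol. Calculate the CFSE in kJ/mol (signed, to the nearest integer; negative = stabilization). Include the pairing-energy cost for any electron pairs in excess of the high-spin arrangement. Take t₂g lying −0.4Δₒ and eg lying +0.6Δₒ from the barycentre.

Group 9 minus oxidation state +3 gives a d⁶ configuration for Co³⁺.
Δₒ > P, so pairing is preferred: the ground state is low-spin.
That gives t₂g⁶ eg⁰.
Orbital CFSE = -2.4Δₒ = -2.4 × 282 = -677 kJ/mol.
Excess pairs vs high-spin: 3 − 1 = 2; pairing cost = +386 kJ/mol.
Net CFSE = -677 + 386 = -291 kJ/mol.

-291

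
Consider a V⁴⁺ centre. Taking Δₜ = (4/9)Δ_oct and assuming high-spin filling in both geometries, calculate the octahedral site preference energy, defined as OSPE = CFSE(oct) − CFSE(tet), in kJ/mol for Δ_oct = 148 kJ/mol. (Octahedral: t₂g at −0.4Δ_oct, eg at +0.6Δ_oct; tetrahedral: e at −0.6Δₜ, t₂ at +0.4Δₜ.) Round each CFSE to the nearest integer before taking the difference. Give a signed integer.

-20

V is in group 5, so V⁴⁺ is d¹ (5 − 4 = 1).
Octahedral (high-spin): t₂g¹ eg⁰, CFSE = 1(−0.4) + 0(+0.6) = -0.4Δ_oct = -0.4 × 148 = -59 kJ/mol.
Tetrahedral: e¹ t₂⁰, CFSE = 1(−0.6) + 0(+0.4) = -0.6Δₜ = -0.6 × (4/9) × 148 = -39 kJ/mol.
OSPE = CFSE(oct) − CFSE(tet) = -59 − (-39) = -20 kJ/mol.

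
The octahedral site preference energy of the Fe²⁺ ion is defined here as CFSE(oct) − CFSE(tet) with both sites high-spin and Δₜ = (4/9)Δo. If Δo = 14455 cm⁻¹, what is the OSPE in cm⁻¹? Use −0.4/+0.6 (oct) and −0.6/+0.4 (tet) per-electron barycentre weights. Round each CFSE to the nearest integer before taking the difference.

Fe sits in group 8; removing 2 electrons leaves Fe²⁺ with 8 − 2 = 6 d electrons.
Octahedral (high-spin): t2g^4 e_g^2, CFSE = 4(−0.4) + 2(+0.6) = -0.4Δo = -0.4 × 14455 = -5782 cm⁻¹.
In a tetrahedral site the filling is e^3 t2^3: CFSE(tet) = -0.6Δₜ = -0.6 × (4/9)(14455) = -3855 cm⁻¹.
OSPE = -5782 − (-3855) = -1927 cm⁻¹.

-1927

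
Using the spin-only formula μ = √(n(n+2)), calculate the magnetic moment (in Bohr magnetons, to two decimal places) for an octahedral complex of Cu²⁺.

Cu sits in group 11; removing 2 electrons leaves Cu²⁺ with 11 − 2 = 9 d electrons.
For octahedral d⁹ the high- and low-spin configurations coincide.
Configuration: t₂g⁶ eg³ → 1 unpaired electron.
μ(spin-only) = √[1(1+2)] = √3 ≈ 1.73 Bohr magnetons.

1.73 Bohr magnetons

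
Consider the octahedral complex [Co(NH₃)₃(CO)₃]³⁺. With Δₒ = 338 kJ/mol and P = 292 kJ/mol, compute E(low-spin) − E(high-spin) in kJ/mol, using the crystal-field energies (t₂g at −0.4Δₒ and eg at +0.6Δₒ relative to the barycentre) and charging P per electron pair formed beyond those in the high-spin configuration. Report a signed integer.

Ligand charges: 3×(+0) from NH₃ and 3×(+0) from CO sum to +0; with overall charge +3, Co is +3.
Group 9 minus oxidation state +3 gives a d⁶ configuration for Co³⁺.
High-spin: t₂g⁴ eg², CFSE = -0.4Δₒ = -135 kJ/mol.
For low-spin the configuration is t₂g⁶ eg⁰: orbital energy -2.4 × 338 = -811 kJ/mol, and 2 additional pairs relative to high-spin add 584 kJ/mol, giving -227 kJ/mol.
Thus E(LS) − E(HS) = -92 kJ/mol.

-92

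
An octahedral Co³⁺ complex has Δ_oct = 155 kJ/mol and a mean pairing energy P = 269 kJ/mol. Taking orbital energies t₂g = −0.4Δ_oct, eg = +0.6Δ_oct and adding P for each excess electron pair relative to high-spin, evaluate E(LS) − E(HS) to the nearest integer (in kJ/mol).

228

Co³⁺: group 9, so d-count = 9 − 3 = 6.
In the high-spin limit (t₂g⁴ eg²) the orbital term is -0.4Δ_oct = -62 kJ/mol, with no excess pairing.
Low-spin t₂g⁶ eg⁰ gives -2.4Δ_oct = -372 kJ/mol, but forming 2 extra pairs costs 2P = 538 kJ/mol, so E(LS) = -372 + 538 = 166 kJ/mol.
The difference is 166 − (-62) = 228 kJ/mol, so high-spin lies lower.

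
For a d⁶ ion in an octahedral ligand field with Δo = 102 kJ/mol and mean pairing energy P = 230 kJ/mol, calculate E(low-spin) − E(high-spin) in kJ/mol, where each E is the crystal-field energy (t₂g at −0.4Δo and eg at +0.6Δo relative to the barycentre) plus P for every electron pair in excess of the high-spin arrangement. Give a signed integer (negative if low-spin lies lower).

256

In the high-spin limit (t₂g⁴ eg²) the orbital term is -0.4Δo = -41 kJ/mol, with no excess pairing.
For low-spin the configuration is t₂g⁶ eg⁰: orbital energy -2.4 × 102 = -245 kJ/mol, and 2 additional pairs relative to high-spin add 460 kJ/mol, giving 215 kJ/mol.
The difference is 215 − (-41) = 256 kJ/mol, so high-spin lies lower.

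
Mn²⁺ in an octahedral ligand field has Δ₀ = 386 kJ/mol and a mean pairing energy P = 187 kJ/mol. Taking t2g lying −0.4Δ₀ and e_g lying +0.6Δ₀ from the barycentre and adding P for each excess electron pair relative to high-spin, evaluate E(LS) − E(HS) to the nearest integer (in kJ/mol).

-398

Mn is in group 7, so Mn²⁺ is d⁵ (7 − 2 = 5).
In the high-spin limit (t2g^3 e_g^2) the orbital term is 0.0Δ₀ = 0 kJ/mol, with no excess pairing.
Low-spin t2g^5 e_g^0 gives -2.0Δ₀ = -772 kJ/mol, but forming 2 extra pairs costs 2P = 374 kJ/mol, so E(LS) = -772 + 374 = -398 kJ/mol.
Thus E(LS) − E(HS) = -398 kJ/mol.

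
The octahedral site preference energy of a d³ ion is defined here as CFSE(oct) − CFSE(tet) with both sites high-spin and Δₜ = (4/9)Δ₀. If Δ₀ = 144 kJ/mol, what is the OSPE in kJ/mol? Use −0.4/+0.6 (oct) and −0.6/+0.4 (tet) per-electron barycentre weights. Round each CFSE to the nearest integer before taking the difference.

-122

In an octahedral site d³ (HS) is t2g^3 e_g^0, giving CFSE(oct) = -1.2Δ₀ = -173 kJ/mol.
Tetrahedral: e^2 t2^1, CFSE = 2(−0.6) + 1(+0.4) = -0.8Δₜ = -0.8 × (4/9) × 144 = -51 kJ/mol.
OSPE = CFSE(oct) − CFSE(tet) = -173 − (-51) = -122 kJ/mol.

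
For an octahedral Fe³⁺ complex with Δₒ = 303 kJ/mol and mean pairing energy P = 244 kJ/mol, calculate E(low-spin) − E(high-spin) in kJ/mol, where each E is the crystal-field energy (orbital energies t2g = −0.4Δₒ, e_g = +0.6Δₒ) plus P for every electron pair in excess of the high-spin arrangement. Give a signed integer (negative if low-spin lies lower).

-118

Fe sits in group 8; removing 3 electrons leaves Fe³⁺ with 8 − 3 = 5 d electrons.
In the high-spin limit (t2g^3 e_g^2) the orbital term is 0.0Δₒ = 0 kJ/mol, with no excess pairing.
Low-spin: t2g^5 e_g^0, orbital CFSE = -2.0Δₒ = -606 kJ/mol; plus 2 excess pairs × P = +488 kJ/mol; total -118 kJ/mol.
E(LS) − E(HS) = -118 − (0) = -118 kJ/mol.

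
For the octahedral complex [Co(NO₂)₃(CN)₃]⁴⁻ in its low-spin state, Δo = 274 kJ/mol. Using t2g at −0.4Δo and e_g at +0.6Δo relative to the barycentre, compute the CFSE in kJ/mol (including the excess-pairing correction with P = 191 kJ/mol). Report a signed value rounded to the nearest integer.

-302

Ligand charges: 3×(-1) from NO₂⁻ and 3×(-1) from CN⁻ sum to -6; with overall charge -4, Co is +2.
Group 9 minus oxidation state +2 gives a d⁷ configuration for Co²⁺.
Electron filling gives t2g^6 e_g^1.
CFSE(orbital) = 6×(-0.4Δo) + 1×(0.6Δo) = -1.8Δo; with Δo = 274 kJ/mol that is -493 kJ/mol.
Relative to high-spin t2g^5 e_g^2 (2 paired), the low-spin configuration has 1 additional pair, contributing +1 × 191 = +191 kJ/mol.
Overall CFSE = -493 + 191 = -302 kJ/mol.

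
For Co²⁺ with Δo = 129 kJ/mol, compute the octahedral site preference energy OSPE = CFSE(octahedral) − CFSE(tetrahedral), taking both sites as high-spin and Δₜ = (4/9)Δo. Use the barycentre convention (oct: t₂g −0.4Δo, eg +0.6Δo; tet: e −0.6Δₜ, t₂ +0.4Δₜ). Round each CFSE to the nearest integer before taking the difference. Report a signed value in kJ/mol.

Co sits in group 9; removing 2 electrons leaves Co²⁺ with 9 − 2 = 7 d electrons.
Octahedral high-spin t₂g⁵ eg²: CFSE = -0.8 × 129 = -103 kJ/mol.
Tetrahedral e⁴ t₂³ gives -1.2Δₜ = -1.2 × (4/9) × 129 = -69 kJ/mol.
OSPE = CFSE(oct) − CFSE(tet) = -103 − (-69) = -34 kJ/mol.

-34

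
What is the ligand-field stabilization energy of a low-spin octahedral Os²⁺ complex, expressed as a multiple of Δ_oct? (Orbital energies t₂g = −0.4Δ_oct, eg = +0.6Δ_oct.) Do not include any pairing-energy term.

-2.4 Δ_oct

Os²⁺: group 8, so d-count = 8 − 2 = 6.
Configuration: t₂g⁶ eg⁰.
CFSE = 6(-0.4Δ_oct) + 0(0.6Δ_oct) = -2.4Δ_oct + 0.0Δ_oct = -2.4Δ_oct.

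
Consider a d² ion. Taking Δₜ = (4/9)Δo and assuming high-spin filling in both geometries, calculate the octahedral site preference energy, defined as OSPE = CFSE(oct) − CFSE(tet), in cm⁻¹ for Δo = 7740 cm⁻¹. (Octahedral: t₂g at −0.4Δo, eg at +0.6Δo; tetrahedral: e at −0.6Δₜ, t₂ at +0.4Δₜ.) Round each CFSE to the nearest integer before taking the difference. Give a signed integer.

In an octahedral site d² (HS) is t₂g² eg⁰, giving CFSE(oct) = -0.8Δo = -6192 cm⁻¹.
Tetrahedral e² t₂⁰ gives -1.2Δₜ = -1.2 × (4/9) × 7740 = -4128 cm⁻¹.
OSPE = -6192 − (-4128) = -2064 cm⁻¹.

-2064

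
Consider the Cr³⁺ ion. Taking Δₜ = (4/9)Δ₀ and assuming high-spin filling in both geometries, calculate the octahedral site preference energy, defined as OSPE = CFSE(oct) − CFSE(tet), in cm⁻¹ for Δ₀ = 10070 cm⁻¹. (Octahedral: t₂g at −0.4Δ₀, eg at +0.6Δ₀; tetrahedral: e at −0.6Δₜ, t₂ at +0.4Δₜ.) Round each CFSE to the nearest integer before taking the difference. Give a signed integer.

Group 6 minus oxidation state +3 gives a d³ configuration for Cr³⁺.
Octahedral high-spin t2g^3 e_g^0: CFSE = -1.2 × 10070 = -12084 cm⁻¹.
Tetrahedral e^2 t2^1 gives -0.8Δₜ = -0.8 × (4/9) × 10070 = -3580 cm⁻¹.
OSPE = CFSE(oct) − CFSE(tet) = -12084 − (-3580) = -8504 cm⁻¹.

-8504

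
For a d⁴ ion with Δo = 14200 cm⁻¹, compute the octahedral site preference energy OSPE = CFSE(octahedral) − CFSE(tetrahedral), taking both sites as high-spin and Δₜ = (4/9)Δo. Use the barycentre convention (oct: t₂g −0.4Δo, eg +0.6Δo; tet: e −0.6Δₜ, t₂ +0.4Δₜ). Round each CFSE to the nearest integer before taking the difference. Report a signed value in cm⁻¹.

Octahedral (high-spin): t2g^3 e_g^1, CFSE = 3(−0.4) + 1(+0.6) = -0.6Δo = -0.6 × 14200 = -8520 cm⁻¹.
Tetrahedral e^2 t2^2 gives -0.4Δₜ = -0.4 × (4/9) × 14200 = -2524 cm⁻¹.
OSPE = CFSE(oct) − CFSE(tet) = -8520 − (-2524) = -5996 cm⁻¹.

-5996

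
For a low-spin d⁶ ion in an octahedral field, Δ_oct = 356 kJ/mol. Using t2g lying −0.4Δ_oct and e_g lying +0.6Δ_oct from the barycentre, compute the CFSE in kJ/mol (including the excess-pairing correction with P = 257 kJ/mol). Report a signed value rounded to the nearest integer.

The d⁶ electrons fill as t2g^6 e_g^0.
Orbital CFSE = 6(-0.4) + 0(0.6) = -2.4Δ_oct = -2.4 × 356 = -854 kJ/mol.
Relative to high-spin t2g^4 e_g^2 (1 paired), the low-spin configuration has 2 additional pairs, contributing +2 × 257 = +514 kJ/mol.
Combining: -854 + 514 = -340 kJ/mol.

-340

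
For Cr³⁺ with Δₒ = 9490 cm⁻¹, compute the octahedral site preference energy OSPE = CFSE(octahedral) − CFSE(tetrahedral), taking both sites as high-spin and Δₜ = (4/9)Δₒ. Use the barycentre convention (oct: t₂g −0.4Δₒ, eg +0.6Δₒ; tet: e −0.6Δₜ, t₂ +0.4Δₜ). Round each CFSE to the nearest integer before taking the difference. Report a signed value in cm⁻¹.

-8014

Cr³⁺: group 6, so d-count = 6 − 3 = 3.
Octahedral (high-spin): t₂g³ eg⁰, CFSE = 3(−0.4) + 0(+0.6) = -1.2Δₒ = -1.2 × 9490 = -11388 cm⁻¹.
Tetrahedral: e² t₂¹, CFSE = 2(−0.6) + 1(+0.4) = -0.8Δₜ = -0.8 × (4/9) × 9490 = -3374 cm⁻¹.
OSPE = -11388 − (-3374) = -8014 cm⁻¹.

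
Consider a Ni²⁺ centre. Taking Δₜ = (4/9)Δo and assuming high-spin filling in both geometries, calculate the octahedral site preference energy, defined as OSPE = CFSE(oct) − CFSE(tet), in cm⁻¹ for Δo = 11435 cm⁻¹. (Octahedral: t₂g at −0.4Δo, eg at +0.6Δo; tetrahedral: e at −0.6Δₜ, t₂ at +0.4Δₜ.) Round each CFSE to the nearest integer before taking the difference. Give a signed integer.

-9656

Ni²⁺: group 10, so d-count = 10 − 2 = 8.
Octahedral high-spin t₂g⁶ eg²: CFSE = -1.2 × 11435 = -13722 cm⁻¹.
Tetrahedral e⁴ t₂⁴ gives -0.8Δₜ = -0.8 × (4/9) × 11435 = -4066 cm⁻¹.
OSPE = -13722 − (-4066) = -9656 cm⁻¹.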